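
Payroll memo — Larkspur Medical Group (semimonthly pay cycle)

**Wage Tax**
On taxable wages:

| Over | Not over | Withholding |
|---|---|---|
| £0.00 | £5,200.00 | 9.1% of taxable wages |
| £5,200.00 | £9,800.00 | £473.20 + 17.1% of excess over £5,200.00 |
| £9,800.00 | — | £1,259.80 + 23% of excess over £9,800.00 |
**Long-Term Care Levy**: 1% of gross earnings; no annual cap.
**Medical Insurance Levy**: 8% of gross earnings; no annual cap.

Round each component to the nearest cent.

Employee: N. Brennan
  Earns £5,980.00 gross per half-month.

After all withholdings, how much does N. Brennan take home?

£4,835.22

Wage Tax: taxable = £5,980.00
  £473.20 + 17.1% × (£5,980.00 − £5,200.00) = £473.20 + 17.1% × £780.00 = £606.58
Long-Term Care Levy: 1% × £5,980.00 = £59.80
Medical Insurance Levy: 8% × £5,980.00 = £478.40
Total withheld: £606.58 + £59.80 + £478.40 = £1,144.78
Net pay: £5,980.00 − £1,144.78 = £4,835.22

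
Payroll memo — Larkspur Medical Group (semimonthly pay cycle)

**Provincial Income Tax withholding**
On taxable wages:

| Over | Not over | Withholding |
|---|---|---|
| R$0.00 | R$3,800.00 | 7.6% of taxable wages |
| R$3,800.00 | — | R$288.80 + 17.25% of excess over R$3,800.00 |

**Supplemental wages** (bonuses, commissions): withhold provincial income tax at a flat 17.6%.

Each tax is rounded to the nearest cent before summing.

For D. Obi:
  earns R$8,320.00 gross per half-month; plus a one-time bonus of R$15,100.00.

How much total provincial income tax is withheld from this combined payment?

R$3,726.10

Provincial Income Tax: taxable = R$8,320.00
  R$288.80 + 17.25% × (R$8,320.00 − R$3,800.00) = R$288.80 + 17.25% × R$4,520.00 = R$1,068.50
Supplemental (17.6% flat on bonus): 17.6% × R$15,100.00 = R$2,657.60
Total provincial income tax: R$1,068.50 + R$2,657.60 = R$3,726.10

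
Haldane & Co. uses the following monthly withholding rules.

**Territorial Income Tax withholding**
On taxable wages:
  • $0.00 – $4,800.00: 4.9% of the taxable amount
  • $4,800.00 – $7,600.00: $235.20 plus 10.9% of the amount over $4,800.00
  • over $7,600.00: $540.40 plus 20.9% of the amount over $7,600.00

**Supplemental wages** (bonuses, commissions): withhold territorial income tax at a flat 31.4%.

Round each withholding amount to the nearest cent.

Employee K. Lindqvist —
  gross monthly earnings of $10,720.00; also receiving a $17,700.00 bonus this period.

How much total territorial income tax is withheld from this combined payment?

$6,750.28

Territorial Income Tax: taxable = $10,720.00
  $540.40 + 20.9% × ($10,720.00 − $7,600.00) = $540.40 + 20.9% × $3,120.00 = $1,192.48
Supplemental (31.4% flat on bonus): 31.4% × $17,700.00 = $5,557.80
Total territorial income tax: $1,192.48 + $5,557.80 = $6,750.28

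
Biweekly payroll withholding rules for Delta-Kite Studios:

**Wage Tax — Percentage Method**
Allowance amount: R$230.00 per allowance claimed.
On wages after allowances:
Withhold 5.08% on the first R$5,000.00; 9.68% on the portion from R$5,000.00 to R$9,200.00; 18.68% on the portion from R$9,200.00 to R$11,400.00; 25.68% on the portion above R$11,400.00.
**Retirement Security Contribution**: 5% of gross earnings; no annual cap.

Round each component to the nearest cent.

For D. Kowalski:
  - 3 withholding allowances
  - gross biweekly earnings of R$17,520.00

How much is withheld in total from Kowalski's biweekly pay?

Wage Tax: taxable = R$17,520.00 − 3×R$230.00 = R$16,830.00
  R$1,071.52 + 25.68% × (R$16,830.00 − R$11,400.00) = R$1,071.52 + 25.68% × R$5,430.00 = R$2,465.94
Retirement Security Contribution: 5% × R$17,520.00 = R$876.00
Total: R$2,465.94 + R$876.00 = R$3,341.94

R$3,341.94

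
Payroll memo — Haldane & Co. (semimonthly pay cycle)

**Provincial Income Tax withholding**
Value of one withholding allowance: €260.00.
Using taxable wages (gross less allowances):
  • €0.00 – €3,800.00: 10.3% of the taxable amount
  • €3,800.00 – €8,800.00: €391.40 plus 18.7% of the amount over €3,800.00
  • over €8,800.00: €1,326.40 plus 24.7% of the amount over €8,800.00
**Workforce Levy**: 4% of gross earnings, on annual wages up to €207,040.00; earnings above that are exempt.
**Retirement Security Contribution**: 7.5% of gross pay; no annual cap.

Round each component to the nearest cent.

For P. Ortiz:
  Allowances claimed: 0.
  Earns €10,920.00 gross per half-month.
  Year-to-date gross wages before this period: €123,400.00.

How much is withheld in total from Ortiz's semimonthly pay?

Provincial Income Tax: taxable = €10,920.00
  €1,326.40 + 24.7% × (€10,920.00 − €8,800.00) = €1,326.40 + 24.7% × €2,120.00 = €1,850.04
Workforce Levy: 4% × €10,920.00 = €436.80
Retirement Security Contribution: 7.5% × €10,920.00 = €819.00
Total: €1,850.04 + €436.80 + €819.00 = €3,105.84

€3,105.84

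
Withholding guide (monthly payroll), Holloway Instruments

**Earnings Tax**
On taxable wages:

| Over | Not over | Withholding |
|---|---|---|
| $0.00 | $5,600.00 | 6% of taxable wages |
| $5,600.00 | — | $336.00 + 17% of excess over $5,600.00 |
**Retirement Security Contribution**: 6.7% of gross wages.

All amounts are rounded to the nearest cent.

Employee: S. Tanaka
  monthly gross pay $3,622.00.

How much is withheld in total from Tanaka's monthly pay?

Earnings Tax: taxable = $3,622.00
  6% × $3,622.00 = $217.32
Retirement Security Contribution: 6.7% × $3,622.00 = $242.67
Total: $217.32 + $242.67 = $459.99

$459.99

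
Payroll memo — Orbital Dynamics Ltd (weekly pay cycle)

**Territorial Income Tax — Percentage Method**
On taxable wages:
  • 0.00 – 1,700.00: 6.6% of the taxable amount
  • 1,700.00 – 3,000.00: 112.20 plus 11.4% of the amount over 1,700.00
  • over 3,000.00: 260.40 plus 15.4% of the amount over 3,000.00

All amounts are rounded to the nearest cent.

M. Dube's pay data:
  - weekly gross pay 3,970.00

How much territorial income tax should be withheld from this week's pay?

409.78

Territorial Income Tax: taxable = 3,970.00
  260.40 + 15.4% × (3,970.00 − 3,000.00) = 260.40 + 15.4% × 970.00 = 409.78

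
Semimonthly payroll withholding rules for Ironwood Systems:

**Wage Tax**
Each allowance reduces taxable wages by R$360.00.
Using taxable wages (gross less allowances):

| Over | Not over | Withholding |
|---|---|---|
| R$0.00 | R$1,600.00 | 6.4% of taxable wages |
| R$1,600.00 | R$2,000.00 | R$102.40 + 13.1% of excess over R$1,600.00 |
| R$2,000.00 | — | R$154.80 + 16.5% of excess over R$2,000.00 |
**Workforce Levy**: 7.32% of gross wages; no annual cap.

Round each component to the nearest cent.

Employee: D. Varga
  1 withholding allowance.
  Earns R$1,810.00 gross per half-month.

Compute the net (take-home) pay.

R$1,584.71

Wage Tax: taxable = R$1,810.00 − 1×R$360.00 = R$1,450.00
  6.4% × R$1,450.00 = R$92.80
Workforce Levy: 7.32% × R$1,810.00 = R$132.49
Total withheld: R$92.80 + R$132.49 = R$225.29
Net pay: R$1,810.00 − R$225.29 = R$1,584.71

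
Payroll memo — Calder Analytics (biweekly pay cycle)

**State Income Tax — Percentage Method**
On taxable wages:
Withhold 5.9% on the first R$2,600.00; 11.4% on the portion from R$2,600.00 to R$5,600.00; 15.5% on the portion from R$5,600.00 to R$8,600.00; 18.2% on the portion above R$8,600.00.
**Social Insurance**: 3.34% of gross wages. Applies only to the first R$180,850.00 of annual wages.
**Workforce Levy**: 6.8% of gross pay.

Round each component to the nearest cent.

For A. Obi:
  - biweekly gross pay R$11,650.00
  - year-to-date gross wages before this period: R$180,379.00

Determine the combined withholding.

State Income Tax: taxable = R$11,650.00
  R$960.40 + 18.2% × (R$11,650.00 − R$8,600.00) = R$960.40 + 18.2% × R$3,050.00 = R$1,515.50
Social Insurance: cap R$180,850.00 − YTD R$180,379.00 = R$471.00 subject; 3.34% × R$471.00 = R$15.73
Workforce Levy: 6.8% × R$11,650.00 = R$792.20
Total: R$1,515.50 + R$15.73 + R$792.20 = R$2,323.43

R$2,323.43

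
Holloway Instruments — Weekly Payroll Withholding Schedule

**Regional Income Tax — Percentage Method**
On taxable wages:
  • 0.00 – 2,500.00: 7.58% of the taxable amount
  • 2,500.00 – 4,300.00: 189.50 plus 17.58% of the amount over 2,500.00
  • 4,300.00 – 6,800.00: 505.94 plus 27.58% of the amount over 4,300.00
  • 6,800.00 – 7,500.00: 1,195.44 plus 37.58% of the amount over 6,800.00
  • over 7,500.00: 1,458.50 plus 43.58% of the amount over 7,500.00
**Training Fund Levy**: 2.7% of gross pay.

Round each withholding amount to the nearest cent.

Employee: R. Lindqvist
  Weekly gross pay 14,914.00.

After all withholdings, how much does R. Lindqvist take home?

Regional Income Tax: taxable = 14,914.00
  1,458.50 + 43.58% × (14,914.00 − 7,500.00) = 1,458.50 + 43.58% × 7,414.00 = 4,689.52
Training Fund Levy: 2.7% × 14,914.00 = 402.68
Total withheld: 4,689.52 + 402.68 = 5,092.20
Net pay: 14,914.00 − 5,092.20 = 9,821.80

9,821.80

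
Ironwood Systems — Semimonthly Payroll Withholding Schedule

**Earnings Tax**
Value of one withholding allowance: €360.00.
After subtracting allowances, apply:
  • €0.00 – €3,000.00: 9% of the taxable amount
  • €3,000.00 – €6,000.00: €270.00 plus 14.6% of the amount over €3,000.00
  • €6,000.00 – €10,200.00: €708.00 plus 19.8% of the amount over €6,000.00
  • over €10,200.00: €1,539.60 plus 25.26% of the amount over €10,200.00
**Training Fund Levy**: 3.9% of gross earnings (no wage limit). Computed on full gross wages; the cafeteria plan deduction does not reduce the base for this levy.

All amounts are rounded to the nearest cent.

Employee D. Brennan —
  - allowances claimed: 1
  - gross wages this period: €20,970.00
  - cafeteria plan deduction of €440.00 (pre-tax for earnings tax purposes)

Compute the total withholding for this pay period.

Earnings Tax: taxable = €20,970.00 − €440.00 − 1×€360.00 = €20,170.00
  €1,539.60 + 25.26% × (€20,170.00 − €10,200.00) = €1,539.60 + 25.26% × €9,970.00 = €4,058.02
Training Fund Levy: 3.9% × €20,970.00 = €817.83
Total: €4,058.02 + €817.83 = €4,875.85

€4,875.85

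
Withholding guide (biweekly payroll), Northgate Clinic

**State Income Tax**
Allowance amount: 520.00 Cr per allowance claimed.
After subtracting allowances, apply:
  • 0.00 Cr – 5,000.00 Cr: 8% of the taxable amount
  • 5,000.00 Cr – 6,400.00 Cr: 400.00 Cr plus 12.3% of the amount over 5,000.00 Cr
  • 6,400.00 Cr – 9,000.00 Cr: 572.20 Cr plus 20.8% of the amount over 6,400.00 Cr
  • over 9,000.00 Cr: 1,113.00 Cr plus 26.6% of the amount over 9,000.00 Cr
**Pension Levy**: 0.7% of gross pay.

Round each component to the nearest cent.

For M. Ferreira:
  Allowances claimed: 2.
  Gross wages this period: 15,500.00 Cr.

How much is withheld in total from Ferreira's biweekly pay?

State Income Tax: taxable = 15,500.00 Cr − 2×520.00 Cr = 14,460.00 Cr
  1,113.00 Cr + 26.6% × (14,460.00 Cr − 9,000.00 Cr) = 1,113.00 Cr + 26.6% × 5,460.00 Cr = 2,565.36 Cr
Pension Levy: 0.7% × 15,500.00 Cr = 108.50 Cr
Total: 2,565.36 Cr + 108.50 Cr = 2,673.86 Cr

2,673.86 Cr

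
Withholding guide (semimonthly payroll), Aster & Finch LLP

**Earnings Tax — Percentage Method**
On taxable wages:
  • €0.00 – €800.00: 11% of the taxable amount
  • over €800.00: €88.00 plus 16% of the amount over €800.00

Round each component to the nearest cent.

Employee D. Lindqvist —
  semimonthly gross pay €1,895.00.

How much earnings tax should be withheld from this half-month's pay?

€263.20

Earnings Tax: taxable = €1,895.00
  €88.00 + 16% × (€1,895.00 − €800.00) = €88.00 + 16% × €1,095.00 = €263.20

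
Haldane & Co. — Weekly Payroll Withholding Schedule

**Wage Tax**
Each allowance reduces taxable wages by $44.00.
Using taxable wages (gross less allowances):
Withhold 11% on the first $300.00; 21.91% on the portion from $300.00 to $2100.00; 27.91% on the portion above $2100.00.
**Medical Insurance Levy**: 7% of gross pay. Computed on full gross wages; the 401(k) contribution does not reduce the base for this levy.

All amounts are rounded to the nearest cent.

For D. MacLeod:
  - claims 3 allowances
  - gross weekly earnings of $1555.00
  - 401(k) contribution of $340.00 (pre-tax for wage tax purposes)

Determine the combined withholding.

$313.41

Wage Tax: taxable = $1555.00 − $340.00 − 3×$44.00 = $1083.00
  $33.00 + 21.91% × ($1083.00 − $300.00) = $33.00 + 21.91% × $783.00 = $204.56
Medical Insurance Levy: 7% × $1555.00 = $108.85
Total: $204.56 + $108.85 = $313.41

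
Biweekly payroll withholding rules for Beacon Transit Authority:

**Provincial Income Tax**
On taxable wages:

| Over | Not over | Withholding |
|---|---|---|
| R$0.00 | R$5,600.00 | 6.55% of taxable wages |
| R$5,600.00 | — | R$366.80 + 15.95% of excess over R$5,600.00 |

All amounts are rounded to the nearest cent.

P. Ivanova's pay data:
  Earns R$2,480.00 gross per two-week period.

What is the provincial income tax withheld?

Provincial Income Tax: taxable = R$2,480.00
  6.55% × R$2,480.00 = R$162.44

R$162.44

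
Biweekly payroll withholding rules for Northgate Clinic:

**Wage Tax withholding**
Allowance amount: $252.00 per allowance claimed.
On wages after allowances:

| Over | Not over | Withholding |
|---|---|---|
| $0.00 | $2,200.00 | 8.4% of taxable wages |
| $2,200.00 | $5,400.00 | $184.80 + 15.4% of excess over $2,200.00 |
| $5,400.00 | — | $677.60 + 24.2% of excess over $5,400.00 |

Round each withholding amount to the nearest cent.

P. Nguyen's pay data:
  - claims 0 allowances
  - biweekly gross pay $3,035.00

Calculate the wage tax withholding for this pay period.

$313.39

Wage Tax: taxable = $3,035.00
  $184.80 + 15.4% × ($3,035.00 − $2,200.00) = $184.80 + 15.4% × $835.00 = $313.39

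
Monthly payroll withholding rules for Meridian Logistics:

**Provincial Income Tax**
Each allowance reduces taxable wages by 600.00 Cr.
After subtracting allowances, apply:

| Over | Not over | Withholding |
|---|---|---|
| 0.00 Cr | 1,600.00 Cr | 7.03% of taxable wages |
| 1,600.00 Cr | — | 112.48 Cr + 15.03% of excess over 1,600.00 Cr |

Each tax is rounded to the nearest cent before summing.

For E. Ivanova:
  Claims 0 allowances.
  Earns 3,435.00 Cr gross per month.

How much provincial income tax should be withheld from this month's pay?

Provincial Income Tax: taxable = 3,435.00 Cr
  112.48 Cr + 15.03% × (3,435.00 Cr − 1,600.00 Cr) = 112.48 Cr + 15.03% × 1,835.00 Cr = 388.28 Cr

388.28 Cr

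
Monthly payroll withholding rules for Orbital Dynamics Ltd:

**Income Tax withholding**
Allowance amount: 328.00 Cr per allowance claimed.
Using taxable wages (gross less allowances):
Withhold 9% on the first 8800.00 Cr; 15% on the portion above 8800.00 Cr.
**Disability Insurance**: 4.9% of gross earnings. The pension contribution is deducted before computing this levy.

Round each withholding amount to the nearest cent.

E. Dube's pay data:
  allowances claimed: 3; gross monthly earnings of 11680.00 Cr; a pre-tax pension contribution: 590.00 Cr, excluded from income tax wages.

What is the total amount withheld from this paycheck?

1531.31 Cr

Income Tax: taxable = 11680.00 Cr − 590.00 Cr − 3×328.00 Cr = 10106.00 Cr
  792.00 Cr + 15% × (10106.00 Cr − 8800.00 Cr) = 792.00 Cr + 15% × 1306.00 Cr = 987.90 Cr
Disability Insurance: 4.9% × 11090.00 Cr = 543.41 Cr
Total: 987.90 Cr + 543.41 Cr = 1531.31 Cr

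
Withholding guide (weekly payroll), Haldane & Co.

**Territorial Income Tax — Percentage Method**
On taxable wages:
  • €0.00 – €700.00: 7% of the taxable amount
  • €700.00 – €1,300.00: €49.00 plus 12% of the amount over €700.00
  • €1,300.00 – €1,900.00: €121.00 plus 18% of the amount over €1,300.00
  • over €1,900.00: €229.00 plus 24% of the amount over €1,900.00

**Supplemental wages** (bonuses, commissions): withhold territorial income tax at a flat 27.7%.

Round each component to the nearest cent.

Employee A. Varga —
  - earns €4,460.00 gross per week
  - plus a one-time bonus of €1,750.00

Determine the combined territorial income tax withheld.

€1,328.15

Territorial Income Tax: taxable = €4,460.00
  €229.00 + 24% × (€4,460.00 − €1,900.00) = €229.00 + 24% × €2,560.00 = €843.40
Supplemental (27.7% flat on bonus): 27.7% × €1,750.00 = €484.75
Total territorial income tax: €843.40 + €484.75 = €1,328.15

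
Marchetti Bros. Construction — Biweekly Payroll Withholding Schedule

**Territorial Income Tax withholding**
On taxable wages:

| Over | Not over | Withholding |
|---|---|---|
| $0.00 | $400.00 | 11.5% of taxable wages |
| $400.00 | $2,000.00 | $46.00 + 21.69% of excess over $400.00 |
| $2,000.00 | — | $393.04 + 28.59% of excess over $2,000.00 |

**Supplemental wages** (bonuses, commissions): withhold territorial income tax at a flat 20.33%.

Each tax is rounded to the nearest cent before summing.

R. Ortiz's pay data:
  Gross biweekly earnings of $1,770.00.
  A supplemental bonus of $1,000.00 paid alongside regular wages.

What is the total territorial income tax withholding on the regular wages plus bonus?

$546.45

Territorial Income Tax: taxable = $1,770.00
  $46.00 + 21.69% × ($1,770.00 − $400.00) = $46.00 + 21.69% × $1,370.00 = $343.15
Supplemental (20.33% flat on bonus): 20.33% × $1,000.00 = $203.30
Total territorial income tax: $343.15 + $203.30 = $546.45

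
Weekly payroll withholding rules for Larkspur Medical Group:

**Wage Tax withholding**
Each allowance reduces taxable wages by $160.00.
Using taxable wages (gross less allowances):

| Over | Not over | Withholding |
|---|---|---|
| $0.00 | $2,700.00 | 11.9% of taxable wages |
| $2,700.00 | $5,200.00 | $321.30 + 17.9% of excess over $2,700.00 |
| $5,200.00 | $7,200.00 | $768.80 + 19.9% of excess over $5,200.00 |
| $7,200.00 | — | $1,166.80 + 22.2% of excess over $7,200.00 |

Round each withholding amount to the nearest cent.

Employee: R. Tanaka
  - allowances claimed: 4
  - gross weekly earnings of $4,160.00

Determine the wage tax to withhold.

Wage Tax: taxable = $4,160.00 − 4×$160.00 = $3,520.00
  $321.30 + 17.9% × ($3,520.00 − $2,700.00) = $321.30 + 17.9% × $820.00 = $468.08

$468.08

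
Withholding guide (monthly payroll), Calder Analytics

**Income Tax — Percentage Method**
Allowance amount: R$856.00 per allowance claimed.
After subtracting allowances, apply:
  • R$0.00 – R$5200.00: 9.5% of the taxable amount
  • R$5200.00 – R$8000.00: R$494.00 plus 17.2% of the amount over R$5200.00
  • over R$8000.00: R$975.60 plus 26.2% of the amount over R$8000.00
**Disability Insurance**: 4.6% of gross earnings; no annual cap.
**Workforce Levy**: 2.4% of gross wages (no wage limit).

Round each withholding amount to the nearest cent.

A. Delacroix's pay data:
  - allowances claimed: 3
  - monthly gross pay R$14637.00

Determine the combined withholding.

R$3066.27

Income Tax: taxable = R$14637.00 − 3×R$856.00 = R$12069.00
  R$975.60 + 26.2% × (R$12069.00 − R$8000.00) = R$975.60 + 26.2% × R$4069.00 = R$2041.68
Disability Insurance: 4.6% × R$14637.00 = R$673.30
Workforce Levy: 2.4% × R$14637.00 = R$351.29
Total: R$2041.68 + R$673.30 + R$351.29 = R$3066.27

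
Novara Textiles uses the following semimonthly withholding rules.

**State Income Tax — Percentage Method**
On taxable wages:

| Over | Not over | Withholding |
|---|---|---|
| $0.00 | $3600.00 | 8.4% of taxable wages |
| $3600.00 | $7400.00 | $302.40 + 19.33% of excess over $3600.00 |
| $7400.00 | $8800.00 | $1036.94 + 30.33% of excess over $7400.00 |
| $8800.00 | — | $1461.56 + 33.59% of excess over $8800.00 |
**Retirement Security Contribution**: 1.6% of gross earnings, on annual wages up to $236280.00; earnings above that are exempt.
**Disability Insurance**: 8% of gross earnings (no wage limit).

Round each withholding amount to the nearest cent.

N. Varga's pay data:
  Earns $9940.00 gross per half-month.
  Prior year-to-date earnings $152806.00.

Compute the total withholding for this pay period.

$2798.73

State Income Tax: taxable = $9940.00
  $1461.56 + 33.59% × ($9940.00 − $8800.00) = $1461.56 + 33.59% × $1140.00 = $1844.49
Retirement Security Contribution: 1.6% × $9940.00 = $159.04
Disability Insurance: 8% × $9940.00 = $795.20
Total: $1844.49 + $159.04 + $795.20 = $2798.73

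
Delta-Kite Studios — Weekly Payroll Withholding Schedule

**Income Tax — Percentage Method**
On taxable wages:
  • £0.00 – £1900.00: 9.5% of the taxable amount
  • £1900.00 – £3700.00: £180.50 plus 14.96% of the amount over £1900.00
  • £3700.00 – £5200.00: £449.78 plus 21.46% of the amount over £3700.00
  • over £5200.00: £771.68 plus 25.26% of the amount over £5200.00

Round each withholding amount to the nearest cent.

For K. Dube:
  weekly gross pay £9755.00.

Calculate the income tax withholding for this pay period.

Income Tax: taxable = £9755.00
  £771.68 + 25.26% × (£9755.00 − £5200.00) = £771.68 + 25.26% × £4555.00 = £1922.27

£1922.27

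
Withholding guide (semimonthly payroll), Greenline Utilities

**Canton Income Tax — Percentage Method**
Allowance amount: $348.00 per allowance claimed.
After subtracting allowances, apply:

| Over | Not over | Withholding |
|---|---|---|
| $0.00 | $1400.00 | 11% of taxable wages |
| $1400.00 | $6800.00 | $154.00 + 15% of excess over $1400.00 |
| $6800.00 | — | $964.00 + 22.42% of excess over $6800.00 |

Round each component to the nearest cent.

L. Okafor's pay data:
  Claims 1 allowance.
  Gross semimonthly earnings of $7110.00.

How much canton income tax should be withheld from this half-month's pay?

$958.30

Canton Income Tax: taxable = $7110.00 − 1×$348.00 = $6762.00
  $154.00 + 15% × ($6762.00 − $1400.00) = $154.00 + 15% × $5362.00 = $958.30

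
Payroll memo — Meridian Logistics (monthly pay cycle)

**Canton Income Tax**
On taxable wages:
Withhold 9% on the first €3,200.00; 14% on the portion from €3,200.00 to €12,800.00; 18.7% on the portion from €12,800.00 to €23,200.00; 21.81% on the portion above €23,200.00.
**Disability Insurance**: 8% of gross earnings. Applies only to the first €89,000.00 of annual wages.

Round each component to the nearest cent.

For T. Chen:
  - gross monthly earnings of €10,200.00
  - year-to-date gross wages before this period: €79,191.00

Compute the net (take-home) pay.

Canton Income Tax: taxable = €10,200.00
  €288.00 + 14% × (€10,200.00 − €3,200.00) = €288.00 + 14% × €7,000.00 = €1,268.00
Disability Insurance: cap €89,000.00 − YTD €79,191.00 = €9,809.00 subject; 8% × €9,809.00 = €784.72
Total withheld: €1,268.00 + €784.72 = €2,052.72
Net pay: €10,200.00 − €2,052.72 = €8,147.28

€8,147.28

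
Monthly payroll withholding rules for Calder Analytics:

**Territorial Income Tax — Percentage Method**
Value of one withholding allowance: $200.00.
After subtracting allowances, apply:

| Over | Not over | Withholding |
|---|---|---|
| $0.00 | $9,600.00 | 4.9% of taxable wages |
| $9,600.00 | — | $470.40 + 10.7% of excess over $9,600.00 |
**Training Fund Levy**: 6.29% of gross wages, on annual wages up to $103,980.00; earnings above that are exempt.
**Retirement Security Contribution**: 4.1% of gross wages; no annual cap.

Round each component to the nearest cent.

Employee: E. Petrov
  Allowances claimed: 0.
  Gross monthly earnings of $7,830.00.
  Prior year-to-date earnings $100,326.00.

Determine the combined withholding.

Territorial Income Tax: taxable = $7,830.00
  4.9% × $7,830.00 = $383.67
Training Fund Levy: cap $103,980.00 − YTD $100,326.00 = $3,654.00 subject; 6.29% × $3,654.00 = $229.84
Retirement Security Contribution: 4.1% × $7,830.00 = $321.03
Total: $383.67 + $229.84 + $321.03 = $934.54

$934.54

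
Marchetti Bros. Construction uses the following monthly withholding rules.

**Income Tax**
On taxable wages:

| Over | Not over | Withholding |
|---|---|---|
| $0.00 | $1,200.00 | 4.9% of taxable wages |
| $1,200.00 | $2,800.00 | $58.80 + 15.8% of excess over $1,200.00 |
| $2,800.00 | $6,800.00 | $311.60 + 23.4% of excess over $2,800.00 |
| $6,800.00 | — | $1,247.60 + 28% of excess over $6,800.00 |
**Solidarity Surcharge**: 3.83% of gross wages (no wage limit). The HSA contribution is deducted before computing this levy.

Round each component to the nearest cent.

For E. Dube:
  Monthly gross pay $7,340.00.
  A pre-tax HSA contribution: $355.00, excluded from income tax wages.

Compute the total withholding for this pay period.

Income Tax: taxable = $7,340.00 − $355.00 = $6,985.00
  $1,247.60 + 28% × ($6,985.00 − $6,800.00) = $1,247.60 + 28% × $185.00 = $1,299.40
Solidarity Surcharge: 3.83% × $6,985.00 = $267.53
Total: $1,299.40 + $267.53 = $1,566.93

$1,566.93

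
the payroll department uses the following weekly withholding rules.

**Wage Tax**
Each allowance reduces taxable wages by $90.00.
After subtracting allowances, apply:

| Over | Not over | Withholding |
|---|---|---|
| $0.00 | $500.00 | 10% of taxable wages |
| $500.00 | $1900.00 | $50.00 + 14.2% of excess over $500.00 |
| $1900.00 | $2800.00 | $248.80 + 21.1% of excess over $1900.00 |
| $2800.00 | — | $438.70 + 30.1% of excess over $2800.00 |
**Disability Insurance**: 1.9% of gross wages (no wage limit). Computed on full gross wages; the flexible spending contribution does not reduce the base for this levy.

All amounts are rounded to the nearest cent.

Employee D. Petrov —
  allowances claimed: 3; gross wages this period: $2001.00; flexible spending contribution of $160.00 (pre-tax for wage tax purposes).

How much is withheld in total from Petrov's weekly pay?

Wage Tax: taxable = $2001.00 − $160.00 − 3×$90.00 = $1571.00
  $50.00 + 14.2% × ($1571.00 − $500.00) = $50.00 + 14.2% × $1071.00 = $202.08
Disability Insurance: 1.9% × $2001.00 = $38.02
Total: $202.08 + $38.02 = $240.10

$240.10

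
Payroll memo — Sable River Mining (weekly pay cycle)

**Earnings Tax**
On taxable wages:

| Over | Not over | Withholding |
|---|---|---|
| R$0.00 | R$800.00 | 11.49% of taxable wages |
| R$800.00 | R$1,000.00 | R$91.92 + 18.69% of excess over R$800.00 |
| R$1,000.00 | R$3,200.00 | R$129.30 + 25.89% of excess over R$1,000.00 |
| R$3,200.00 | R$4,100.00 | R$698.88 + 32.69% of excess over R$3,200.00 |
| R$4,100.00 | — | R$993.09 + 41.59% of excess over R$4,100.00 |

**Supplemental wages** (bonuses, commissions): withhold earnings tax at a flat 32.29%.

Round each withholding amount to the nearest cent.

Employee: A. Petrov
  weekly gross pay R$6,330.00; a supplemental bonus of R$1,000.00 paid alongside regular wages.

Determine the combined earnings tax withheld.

Earnings Tax: taxable = R$6,330.00
  R$993.09 + 41.59% × (R$6,330.00 − R$4,100.00) = R$993.09 + 41.59% × R$2,230.00 = R$1,920.55
Supplemental (32.29% flat on bonus): 32.29% × R$1,000.00 = R$322.90
Total earnings tax: R$1,920.55 + R$322.90 = R$2,243.45

R$2,243.45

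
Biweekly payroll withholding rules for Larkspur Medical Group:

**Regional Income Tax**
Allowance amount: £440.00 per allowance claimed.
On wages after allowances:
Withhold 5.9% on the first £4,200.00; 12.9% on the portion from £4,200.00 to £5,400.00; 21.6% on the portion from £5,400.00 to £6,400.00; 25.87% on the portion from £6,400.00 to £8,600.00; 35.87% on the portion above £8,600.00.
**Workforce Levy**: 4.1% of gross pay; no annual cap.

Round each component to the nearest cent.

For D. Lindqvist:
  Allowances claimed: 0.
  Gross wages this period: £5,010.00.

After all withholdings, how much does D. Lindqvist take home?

Regional Income Tax: taxable = £5,010.00
  £247.80 + 12.9% × (£5,010.00 − £4,200.00) = £247.80 + 12.9% × £810.00 = £352.29
Workforce Levy: 4.1% × £5,010.00 = £205.41
Total withheld: £352.29 + £205.41 = £557.70
Net pay: £5,010.00 − £557.70 = £4,452.30

£4,452.30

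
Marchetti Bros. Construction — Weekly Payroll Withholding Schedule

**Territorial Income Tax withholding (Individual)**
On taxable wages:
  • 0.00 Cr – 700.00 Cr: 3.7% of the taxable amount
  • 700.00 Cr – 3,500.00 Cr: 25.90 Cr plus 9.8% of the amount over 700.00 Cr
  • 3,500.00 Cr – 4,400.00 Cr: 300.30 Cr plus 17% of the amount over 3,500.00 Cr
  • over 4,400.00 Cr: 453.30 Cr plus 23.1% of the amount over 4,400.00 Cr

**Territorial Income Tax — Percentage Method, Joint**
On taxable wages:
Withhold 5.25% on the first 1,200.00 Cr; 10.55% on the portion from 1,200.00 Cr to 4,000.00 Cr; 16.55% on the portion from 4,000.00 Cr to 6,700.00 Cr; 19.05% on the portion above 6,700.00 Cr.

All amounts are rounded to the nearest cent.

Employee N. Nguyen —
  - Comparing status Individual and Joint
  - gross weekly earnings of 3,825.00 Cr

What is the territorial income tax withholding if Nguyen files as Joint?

Territorial Income Tax (Joint): taxable = 3,825.00 Cr
  63.00 Cr + 10.55% × (3,825.00 Cr − 1,200.00 Cr) = 63.00 Cr + 10.55% × 2,625.00 Cr = 339.94 Cr

339.94 Cr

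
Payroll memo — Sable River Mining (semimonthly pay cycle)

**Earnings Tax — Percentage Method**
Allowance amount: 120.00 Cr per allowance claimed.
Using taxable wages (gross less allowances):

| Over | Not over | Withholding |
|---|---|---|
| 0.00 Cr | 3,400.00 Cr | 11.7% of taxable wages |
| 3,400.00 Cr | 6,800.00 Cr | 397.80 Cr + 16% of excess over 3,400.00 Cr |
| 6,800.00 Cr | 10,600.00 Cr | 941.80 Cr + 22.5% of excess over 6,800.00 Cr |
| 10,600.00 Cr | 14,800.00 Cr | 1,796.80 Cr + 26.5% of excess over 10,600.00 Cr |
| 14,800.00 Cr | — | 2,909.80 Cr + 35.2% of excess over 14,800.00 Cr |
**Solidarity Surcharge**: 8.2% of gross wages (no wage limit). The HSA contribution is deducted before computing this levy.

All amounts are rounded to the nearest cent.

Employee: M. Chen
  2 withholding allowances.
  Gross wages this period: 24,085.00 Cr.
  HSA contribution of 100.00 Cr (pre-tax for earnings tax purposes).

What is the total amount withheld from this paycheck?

Earnings Tax: taxable = 24,085.00 Cr − 100.00 Cr − 2×120.00 Cr = 23,745.00 Cr
  2,909.80 Cr + 35.2% × (23,745.00 Cr − 14,800.00 Cr) = 2,909.80 Cr + 35.2% × 8,945.00 Cr = 6,058.44 Cr
Solidarity Surcharge: 8.2% × 23,985.00 Cr = 1,966.77 Cr
Total: 6,058.44 Cr + 1,966.77 Cr = 8,025.21 Cr

8,025.21 Cr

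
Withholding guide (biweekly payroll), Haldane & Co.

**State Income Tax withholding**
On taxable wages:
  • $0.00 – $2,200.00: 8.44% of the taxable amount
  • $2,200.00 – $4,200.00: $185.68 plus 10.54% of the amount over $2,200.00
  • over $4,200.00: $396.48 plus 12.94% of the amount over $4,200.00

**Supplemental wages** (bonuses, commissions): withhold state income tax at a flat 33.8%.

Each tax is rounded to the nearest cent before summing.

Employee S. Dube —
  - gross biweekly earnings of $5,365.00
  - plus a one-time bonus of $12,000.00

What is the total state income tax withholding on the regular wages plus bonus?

$4,603.23

State Income Tax: taxable = $5,365.00
  $396.48 + 12.94% × ($5,365.00 − $4,200.00) = $396.48 + 12.94% × $1,165.00 = $547.23
Supplemental (33.8% flat on bonus): 33.8% × $12,000.00 = $4,056.00
Total state income tax: $547.23 + $4,056.00 = $4,603.23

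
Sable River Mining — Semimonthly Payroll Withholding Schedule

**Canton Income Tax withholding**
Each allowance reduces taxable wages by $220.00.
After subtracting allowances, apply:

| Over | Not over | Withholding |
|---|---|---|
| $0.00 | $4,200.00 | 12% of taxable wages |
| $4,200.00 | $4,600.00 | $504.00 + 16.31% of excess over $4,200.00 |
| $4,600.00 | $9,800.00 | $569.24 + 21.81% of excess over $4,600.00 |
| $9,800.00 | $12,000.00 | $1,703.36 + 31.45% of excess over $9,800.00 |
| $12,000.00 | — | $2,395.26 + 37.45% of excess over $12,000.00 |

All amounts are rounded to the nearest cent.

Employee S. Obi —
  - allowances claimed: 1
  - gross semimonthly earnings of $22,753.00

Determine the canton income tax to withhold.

Canton Income Tax: taxable = $22,753.00 − 1×$220.00 = $22,533.00
  $2,395.26 + 37.45% × ($22,533.00 − $12,000.00) = $2,395.26 + 37.45% × $10,533.00 = $6,339.87

$6,339.87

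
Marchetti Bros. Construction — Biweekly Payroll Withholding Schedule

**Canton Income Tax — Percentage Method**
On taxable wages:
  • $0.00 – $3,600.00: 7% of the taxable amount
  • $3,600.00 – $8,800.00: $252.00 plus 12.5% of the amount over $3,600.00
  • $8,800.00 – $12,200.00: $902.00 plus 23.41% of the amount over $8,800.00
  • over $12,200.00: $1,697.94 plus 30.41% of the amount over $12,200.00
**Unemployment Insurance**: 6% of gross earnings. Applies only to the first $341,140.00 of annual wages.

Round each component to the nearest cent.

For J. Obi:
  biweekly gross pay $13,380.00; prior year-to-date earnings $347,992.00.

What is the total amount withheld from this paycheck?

Canton Income Tax: taxable = $13,380.00
  $1,697.94 + 30.41% × ($13,380.00 − $12,200.00) = $1,697.94 + 30.41% × $1,180.00 = $2,056.78
Unemployment Insurance: YTD $347,992.00 ≥ cap $341,140.00 → $0.00
Total: $2,056.78 + $0.00 = $2,056.78

$2,056.78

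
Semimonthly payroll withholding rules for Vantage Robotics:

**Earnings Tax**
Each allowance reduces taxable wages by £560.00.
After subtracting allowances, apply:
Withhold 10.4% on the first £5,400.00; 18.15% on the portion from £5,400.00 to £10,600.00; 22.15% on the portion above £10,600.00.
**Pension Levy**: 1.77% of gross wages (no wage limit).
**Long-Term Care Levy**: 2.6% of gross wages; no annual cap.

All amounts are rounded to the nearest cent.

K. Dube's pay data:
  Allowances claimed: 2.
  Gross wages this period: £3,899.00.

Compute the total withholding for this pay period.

Earnings Tax: taxable = £3,899.00 − 2×£560.00 = £2,779.00
  10.4% × £2,779.00 = £289.02
Pension Levy: 1.77% × £3,899.00 = £69.01
Long-Term Care Levy: 2.6% × £3,899.00 = £101.37
Total: £289.02 + £69.01 + £101.37 = £459.40

£459.40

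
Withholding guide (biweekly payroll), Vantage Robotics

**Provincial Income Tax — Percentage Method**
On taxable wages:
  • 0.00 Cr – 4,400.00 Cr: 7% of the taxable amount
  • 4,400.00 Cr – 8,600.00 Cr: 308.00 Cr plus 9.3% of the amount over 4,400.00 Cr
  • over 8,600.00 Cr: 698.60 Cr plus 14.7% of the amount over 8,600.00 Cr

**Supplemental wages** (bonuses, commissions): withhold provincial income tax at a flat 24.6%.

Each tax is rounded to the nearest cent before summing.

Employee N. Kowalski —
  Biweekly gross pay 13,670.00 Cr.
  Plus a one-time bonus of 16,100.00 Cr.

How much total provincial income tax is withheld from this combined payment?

Provincial Income Tax: taxable = 13,670.00 Cr
  698.60 Cr + 14.7% × (13,670.00 Cr − 8,600.00 Cr) = 698.60 Cr + 14.7% × 5,070.00 Cr = 1,443.89 Cr
Supplemental (24.6% flat on bonus): 24.6% × 16,100.00 Cr = 3,960.60 Cr
Total provincial income tax: 1,443.89 Cr + 3,960.60 Cr = 5,404.49 Cr

5,404.49 Cr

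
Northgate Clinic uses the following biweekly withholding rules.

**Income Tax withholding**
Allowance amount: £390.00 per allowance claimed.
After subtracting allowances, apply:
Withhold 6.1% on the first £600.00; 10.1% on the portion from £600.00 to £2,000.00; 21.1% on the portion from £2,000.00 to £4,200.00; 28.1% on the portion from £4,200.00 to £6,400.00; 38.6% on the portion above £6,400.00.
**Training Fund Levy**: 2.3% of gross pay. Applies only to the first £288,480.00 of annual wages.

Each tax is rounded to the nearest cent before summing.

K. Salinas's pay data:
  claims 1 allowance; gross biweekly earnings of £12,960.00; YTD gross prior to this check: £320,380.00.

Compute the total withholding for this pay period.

£3,642.02

Income Tax: taxable = £12,960.00 − 1×£390.00 = £12,570.00
  £1,260.40 + 38.6% × (£12,570.00 − £6,400.00) = £1,260.40 + 38.6% × £6,170.00 = £3,642.02
Training Fund Levy: YTD £320,380.00 ≥ cap £288,480.00 → £0.00
Total: £3,642.02 + £0.00 = £3,642.02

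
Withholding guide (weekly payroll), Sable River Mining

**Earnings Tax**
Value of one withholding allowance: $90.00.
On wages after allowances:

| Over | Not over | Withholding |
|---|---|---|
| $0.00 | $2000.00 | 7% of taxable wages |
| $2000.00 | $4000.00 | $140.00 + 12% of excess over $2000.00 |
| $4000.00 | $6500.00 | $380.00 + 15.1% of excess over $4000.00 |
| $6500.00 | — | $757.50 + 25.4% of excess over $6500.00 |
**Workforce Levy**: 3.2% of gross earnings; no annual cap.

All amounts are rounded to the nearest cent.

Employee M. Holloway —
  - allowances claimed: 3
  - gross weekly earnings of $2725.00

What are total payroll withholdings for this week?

$281.80

Earnings Tax: taxable = $2725.00 − 3×$90.00 = $2455.00
  $140.00 + 12% × ($2455.00 − $2000.00) = $140.00 + 12% × $455.00 = $194.60
Workforce Levy: 3.2% × $2725.00 = $87.20
Total: $194.60 + $87.20 = $281.80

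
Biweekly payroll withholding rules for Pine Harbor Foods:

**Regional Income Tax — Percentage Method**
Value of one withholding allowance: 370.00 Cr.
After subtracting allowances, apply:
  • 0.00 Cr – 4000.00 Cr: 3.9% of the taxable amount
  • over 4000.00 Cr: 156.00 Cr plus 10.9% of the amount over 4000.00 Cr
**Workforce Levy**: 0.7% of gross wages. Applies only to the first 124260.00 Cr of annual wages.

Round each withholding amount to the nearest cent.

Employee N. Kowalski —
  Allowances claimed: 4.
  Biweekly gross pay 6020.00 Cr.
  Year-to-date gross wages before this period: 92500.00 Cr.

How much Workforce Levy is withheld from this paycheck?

Workforce Levy: 0.7% × 6020.00 Cr = 42.14 Cr

42.14 Cr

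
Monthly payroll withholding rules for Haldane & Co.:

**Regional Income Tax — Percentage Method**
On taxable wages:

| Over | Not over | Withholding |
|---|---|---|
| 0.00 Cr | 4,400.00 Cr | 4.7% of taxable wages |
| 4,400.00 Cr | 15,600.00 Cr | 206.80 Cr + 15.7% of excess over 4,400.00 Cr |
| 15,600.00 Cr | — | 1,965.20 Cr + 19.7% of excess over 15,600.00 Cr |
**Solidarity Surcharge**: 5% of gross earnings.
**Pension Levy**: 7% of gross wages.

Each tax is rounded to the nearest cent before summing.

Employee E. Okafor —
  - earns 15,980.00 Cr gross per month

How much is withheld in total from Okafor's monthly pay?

3,957.66 Cr

Regional Income Tax: taxable = 15,980.00 Cr
  1,965.20 Cr + 19.7% × (15,980.00 Cr − 15,600.00 Cr) = 1,965.20 Cr + 19.7% × 380.00 Cr = 2,040.06 Cr
Solidarity Surcharge: 5% × 15,980.00 Cr = 799.00 Cr
Pension Levy: 7% × 15,980.00 Cr = 1,118.60 Cr
Total: 2,040.06 Cr + 799.00 Cr + 1,118.60 Cr = 3,957.66 Cr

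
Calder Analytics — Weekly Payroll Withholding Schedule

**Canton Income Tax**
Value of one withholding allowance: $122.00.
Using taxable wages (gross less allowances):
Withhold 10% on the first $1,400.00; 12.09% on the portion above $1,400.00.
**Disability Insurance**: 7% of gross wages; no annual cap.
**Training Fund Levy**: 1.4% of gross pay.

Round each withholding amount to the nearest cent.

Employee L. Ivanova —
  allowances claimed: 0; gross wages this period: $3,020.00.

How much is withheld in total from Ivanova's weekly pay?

Canton Income Tax: taxable = $3,020.00
  $140.00 + 12.09% × ($3,020.00 − $1,400.00) = $140.00 + 12.09% × $1,620.00 = $335.86
Disability Insurance: 7% × $3,020.00 = $211.40
Training Fund Levy: 1.4% × $3,020.00 = $42.28
Total: $335.86 + $211.40 + $42.28 = $589.54

$589.54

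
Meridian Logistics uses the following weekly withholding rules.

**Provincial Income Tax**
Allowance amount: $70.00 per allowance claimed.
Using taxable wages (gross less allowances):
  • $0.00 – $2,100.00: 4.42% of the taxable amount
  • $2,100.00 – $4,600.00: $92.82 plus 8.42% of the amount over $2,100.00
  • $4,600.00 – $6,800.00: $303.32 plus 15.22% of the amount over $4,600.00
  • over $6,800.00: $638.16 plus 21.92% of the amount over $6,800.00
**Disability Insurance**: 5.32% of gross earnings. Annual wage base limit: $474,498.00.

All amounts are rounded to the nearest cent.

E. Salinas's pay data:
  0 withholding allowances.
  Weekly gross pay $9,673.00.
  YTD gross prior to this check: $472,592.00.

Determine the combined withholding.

$1,369.32

Provincial Income Tax: taxable = $9,673.00
  $638.16 + 21.92% × ($9,673.00 − $6,800.00) = $638.16 + 21.92% × $2,873.00 = $1,267.92
Disability Insurance: cap $474,498.00 − YTD $472,592.00 = $1,906.00 subject; 5.32% × $1,906.00 = $101.40
Total: $1,267.92 + $101.40 = $1,369.32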